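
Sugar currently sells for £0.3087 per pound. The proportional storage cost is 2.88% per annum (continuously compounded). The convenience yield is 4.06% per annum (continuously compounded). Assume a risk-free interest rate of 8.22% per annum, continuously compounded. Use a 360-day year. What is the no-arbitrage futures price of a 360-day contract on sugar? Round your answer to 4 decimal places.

£0.3312 per pound

Net carry = r + u − y = 0.0822 + 0.0288 − 0.0406 = 0.0704
F = S·e^((r+u−y)T) = 0.3087 · e^(0.0704 × 360/360) = 0.3087 · e^0.070400
= 0.3087 × 1.072937 = £0.3312 per pound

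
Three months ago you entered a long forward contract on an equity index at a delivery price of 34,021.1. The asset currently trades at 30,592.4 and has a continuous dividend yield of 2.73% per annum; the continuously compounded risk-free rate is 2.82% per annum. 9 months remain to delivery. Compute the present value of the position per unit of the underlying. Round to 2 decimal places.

-3336.72

Current fair forward for the remaining 9 months: F = S·e^((r − q)·T), (r − q) = 0.0282 − 0.0273 = 0.0009
F = 30592.4 · e^(0.0009 × 9/12) = 30592.4 × 1.00067523 = 30613.0569
Value of long forward = (F − K)·e^(−rT) = (30613.0569 − 34021.1) · e^(−0.0282·9/12)
= -3408.0431 × 0.97907209 = -3336.72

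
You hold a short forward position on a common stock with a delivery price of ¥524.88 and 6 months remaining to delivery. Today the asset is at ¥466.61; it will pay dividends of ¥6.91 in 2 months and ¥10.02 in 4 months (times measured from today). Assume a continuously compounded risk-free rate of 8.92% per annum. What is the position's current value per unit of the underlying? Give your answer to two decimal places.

¥51.91

PV(remaining dividends) I = 6.91·e^(−0.0892·2/12) + 10.02·e^(−0.0892·4/12) = 16.5345
Current forward F = (S − I)·e^(rT) = (466.61 − 16.5345)·e^(0.0892·6/12) = 450.0755 × 1.045610 = 470.6034
Value (long) = (F − K)·e^(−rT) = (470.6034 − 524.88) × 0.956380 = -51.9091
Short position value = −(long value) = ¥51.91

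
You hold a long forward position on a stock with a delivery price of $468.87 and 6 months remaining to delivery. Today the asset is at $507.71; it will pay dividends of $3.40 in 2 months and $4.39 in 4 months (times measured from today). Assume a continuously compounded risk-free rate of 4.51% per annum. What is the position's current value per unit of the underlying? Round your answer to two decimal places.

$41.60

PV(remaining dividends) I = 3.40·e^(−0.0451·2/12) + 4.39·e^(−0.0451·4/12) = 7.6990
Current forward F = (S − I)·e^(rT) = (507.71 − 7.6990)·e^(0.0451·6/12) = 500.0110 × 1.022806 = 511.4143
Value (long) = (F − K)·e^(−rT) = (511.4143 − 468.87) × 0.977702 = 41.5956
Value = $41.60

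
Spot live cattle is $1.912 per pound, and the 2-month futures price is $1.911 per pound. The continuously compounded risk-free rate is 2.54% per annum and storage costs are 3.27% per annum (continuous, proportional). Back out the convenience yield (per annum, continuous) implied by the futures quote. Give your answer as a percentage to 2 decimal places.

F = S·e^((r+u−y)T) ⇒ (r+u−y) = ln(F/S)/T
ln(1.911/1.912) = -0.000523; /T ⇒ -0.003138
y = r + u − ln(F/S)/T = 0.0254 + 0.0327 + 0.003138 = 0.061238
y = 6.12%

6.12%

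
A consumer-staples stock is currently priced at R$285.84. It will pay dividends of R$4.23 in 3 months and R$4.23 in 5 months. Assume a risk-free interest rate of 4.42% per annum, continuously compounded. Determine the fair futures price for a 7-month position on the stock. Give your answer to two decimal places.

R$284.75

PV(dividends) I = 4.23·e^(−0.0442·3/12) + 4.23·e^(−0.0442·5/12)
I = 4.1835 + 4.1528 = 8.3363
F = (S − I)·e^(rT) = (285.84 − 8.3363) · e^(0.0442·7/12)
= 277.5037 · e^0.025783 = 277.5037 × 1.026118 = R$284.75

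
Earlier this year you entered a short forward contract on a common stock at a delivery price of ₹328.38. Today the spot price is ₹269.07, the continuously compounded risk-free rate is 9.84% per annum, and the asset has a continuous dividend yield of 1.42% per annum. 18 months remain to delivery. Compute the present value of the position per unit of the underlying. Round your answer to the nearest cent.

₹19.92

Current fair forward for the remaining 18 months: F = S·e^((r − q)·T), (r − q) = 0.0984 − 0.0142 = 0.0842
F = 269.07 · e^(0.0842 × 18/12) = 269.07 × 1.134623 = 305.2930
Value of long forward = (F − K)·e^(−rT) = (305.2930 − 328.38) · e^(−0.0984·18/12)
= -23.0870 × 0.862776 = -19.92
Short position value = −(long value) = ₹19.92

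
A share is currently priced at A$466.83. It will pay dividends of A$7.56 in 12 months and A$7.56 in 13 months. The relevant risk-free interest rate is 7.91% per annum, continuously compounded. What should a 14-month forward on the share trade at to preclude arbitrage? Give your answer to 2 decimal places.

PV(dividends) I = 7.56·e^(−0.0791·12/12) + 7.56·e^(−0.0791·13/12)
I = 6.9850 + 6.9392 = 13.9242
F = (S − I)·e^(rT) = (466.83 − 13.9242) · e^(0.0791·14/12)
= 452.9058 · e^0.092283 = 452.9058 × 1.096675 = A$496.69

A$496.69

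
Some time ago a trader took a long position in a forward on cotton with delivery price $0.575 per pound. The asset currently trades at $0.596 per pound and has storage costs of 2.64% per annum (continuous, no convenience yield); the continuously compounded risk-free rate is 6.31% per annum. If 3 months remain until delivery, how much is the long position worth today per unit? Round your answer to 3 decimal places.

Current fair forward for the remaining 3 months: F = S·e^((r + u)·T), (r + u) = 0.0631 + 0.0264 = 0.0895
F = 0.596 · e^(0.0895 × 3/12) = 0.596 × 1.022627 = 0.6095
Value of long forward = (F − K)·e^(−rT) = (0.6095 − 0.575) · e^(−0.0631·3/12)
= 0.0345 × 0.984349 = 0.034

$0.034 per pound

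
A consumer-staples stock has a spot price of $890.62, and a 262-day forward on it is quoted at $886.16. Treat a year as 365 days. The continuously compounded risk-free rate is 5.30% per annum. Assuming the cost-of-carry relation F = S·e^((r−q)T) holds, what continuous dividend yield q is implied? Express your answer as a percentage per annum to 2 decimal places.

From F = S·e^((r−q)T): (r − q) = ln(F/S)/T
ln(886.16/890.62) = ln(0.994992) = -0.005021
(r − q) = -0.005021 / (262/365) = -0.006995
q = r − ln(F/S)/T = 0.0530 + 0.006995 = 0.059995
q = 6.00%

6.00%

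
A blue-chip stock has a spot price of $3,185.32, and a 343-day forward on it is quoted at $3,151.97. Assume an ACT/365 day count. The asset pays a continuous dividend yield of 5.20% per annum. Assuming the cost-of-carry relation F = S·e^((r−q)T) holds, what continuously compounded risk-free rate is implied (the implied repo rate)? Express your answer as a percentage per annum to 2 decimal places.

4.08%

From F = S·e^((r−q)T): (r − q) = ln(F/S)/T
ln(3151.97/3185.32) = ln(0.989530) = -0.010525
(r − q) = -0.010525 / (343/365) = -0.011200
r = ln(F/S)/T + q = -0.011200 + 0.0520 = 0.040800
r = 4.08%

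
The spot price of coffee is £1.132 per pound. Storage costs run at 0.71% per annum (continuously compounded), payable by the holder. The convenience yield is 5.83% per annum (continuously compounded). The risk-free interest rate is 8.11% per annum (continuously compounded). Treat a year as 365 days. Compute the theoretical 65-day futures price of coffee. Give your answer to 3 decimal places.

£1.138 per pound

Net carry = r + u − y = 0.0811 + 0.0071 − 0.0583 = 0.0299
F = S·e^((r+u−y)T) = 1.132 · e^(0.0299 × 65/365) = 1.132 · e^0.005325
= 1.132 × 1.005339 = £1.138 per pound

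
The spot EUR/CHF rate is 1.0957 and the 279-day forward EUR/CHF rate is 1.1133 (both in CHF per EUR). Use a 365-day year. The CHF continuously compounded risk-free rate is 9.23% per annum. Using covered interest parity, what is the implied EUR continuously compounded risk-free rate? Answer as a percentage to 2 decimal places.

F = S·e^((r_CHF − r_EUR)T) ⇒ r_EUR = r_CHF − ln(F/S)/T
ln(1.1133/1.0957) = 0.015935; /(279/365) = 0.020847
r_EUR = 0.0923 − 0.020847 = 0.071453
r_EUR = 7.15%

7.15%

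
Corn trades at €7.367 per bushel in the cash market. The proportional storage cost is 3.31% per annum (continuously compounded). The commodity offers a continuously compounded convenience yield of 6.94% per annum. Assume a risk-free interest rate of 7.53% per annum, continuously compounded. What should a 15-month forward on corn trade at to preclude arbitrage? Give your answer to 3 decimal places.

€7.735 per bushel

Net carry = r + u − y = 0.0753 + 0.0331 − 0.0694 = 0.0390
F = S·e^((r+u−y)T) = 7.367 · e^(0.0390 × 15/12) = 7.367 · e^0.048750
= 7.367 × 1.049958 = €7.735 per bushel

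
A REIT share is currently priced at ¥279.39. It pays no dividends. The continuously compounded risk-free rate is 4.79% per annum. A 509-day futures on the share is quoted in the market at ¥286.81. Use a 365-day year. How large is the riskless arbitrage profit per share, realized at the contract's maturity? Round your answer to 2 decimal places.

Fair futures: F* = S·e^(carry·T), with carry = r = 0.0479
F* = 279.39 · e^(0.0479 × 509/365) = 279.39 · e^0.066798 = 279.39 × 1.069080 = ¥298.6903
Market ¥286.81 < fair ¥298.6903: forward underpriced → reverse cash-and-carry (short spot, go long the forward).
At maturity, profit = |F_mkt − F*| = |286.81 − 298.6903| = ¥11.88 per share

¥11.88 per share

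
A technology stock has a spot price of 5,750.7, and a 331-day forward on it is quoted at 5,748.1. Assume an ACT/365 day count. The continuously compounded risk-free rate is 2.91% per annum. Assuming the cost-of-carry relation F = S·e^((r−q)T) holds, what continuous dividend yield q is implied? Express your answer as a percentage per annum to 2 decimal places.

From F = S·e^((r−q)T): (r − q) = ln(F/S)/T
ln(5748.1/5750.7) = ln(0.999548) = -0.000452
(r − q) = -0.000452 / (331/365) = -0.000498
q = r − ln(F/S)/T = 0.0291 + 0.000498 = 0.029598
q = 2.96%

2.96%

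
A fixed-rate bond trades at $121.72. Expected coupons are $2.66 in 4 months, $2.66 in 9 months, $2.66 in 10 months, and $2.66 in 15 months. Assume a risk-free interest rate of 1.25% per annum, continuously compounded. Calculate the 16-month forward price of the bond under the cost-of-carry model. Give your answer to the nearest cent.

PV(coupons) I = 2.66·e^(−0.0125·4/12) + 2.66·e^(−0.0125·9/12) + 2.66·e^(−0.0125·10/12) + 2.66·e^(−0.0125·15/12)
I = 2.6489 + 2.6352 + 2.6324 + 2.6188 = 10.5353
F = (S − I)·e^(rT) = (121.72 − 10.5353) · e^(0.0125·16/12)
= 111.1847 · e^0.016667 = 111.1847 × 1.016807 = $113.05

$113.05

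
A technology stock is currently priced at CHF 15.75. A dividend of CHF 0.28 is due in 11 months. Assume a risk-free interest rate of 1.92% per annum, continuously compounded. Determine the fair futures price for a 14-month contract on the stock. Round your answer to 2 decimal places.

PV(dividends) I = 0.28·e^(−0.0192·11/12)
I = 0.2751
F = (S − I)·e^(rT) = (15.75 − 0.2751) · e^(0.0192·14/12)
= 15.4749 · e^0.022400 = 15.4749 × 1.022653 = CHF 15.83

CHF 15.83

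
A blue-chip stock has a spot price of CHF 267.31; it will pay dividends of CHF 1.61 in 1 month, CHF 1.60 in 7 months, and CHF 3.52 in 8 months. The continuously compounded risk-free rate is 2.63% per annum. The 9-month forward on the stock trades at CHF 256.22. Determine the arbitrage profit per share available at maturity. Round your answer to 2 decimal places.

PV(dividends) I = 1.61·e^(−0.0263·1/12) + 1.60·e^(−0.0263·7/12) + 3.52·e^(−0.0263·8/12) = 6.6409
Fair forward F* = (S − I)·e^(rT) = (267.31 − 6.6409)·e^0.019725 = 260.6691 × 1.019921 = 265.8619
Market CHF 256.22 < fair 265.8619: forward underpriced → reverse cash-and-carry (short the stock, invest proceeds at r, pay the dividends, go long the forward).
Profit at T = |F_mkt − F*| = |256.22 − 265.8619| = CHF 9.64 per share

CHF 9.64 per share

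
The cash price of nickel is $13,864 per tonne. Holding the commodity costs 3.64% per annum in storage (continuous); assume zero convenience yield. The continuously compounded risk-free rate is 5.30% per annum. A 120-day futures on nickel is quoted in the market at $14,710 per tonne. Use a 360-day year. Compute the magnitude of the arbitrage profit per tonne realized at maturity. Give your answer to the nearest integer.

Fair futures: F* = S·e^(carry·T), with carry = (r + u) = 0.0530 + 0.0364 = 0.0894
F* = 13864 · e^(0.0894 × 120/360) = 13864 · e^0.029800 = 13864 × 1.030248 = $14283.3583
Market $14710 > fair $14283.3583: forward overpriced → cash-and-carry (buy spot, short the forward).
At maturity, profit = |F_mkt − F*| = |14710 − 14283.3583| = $427 per tonne

$427 per tonne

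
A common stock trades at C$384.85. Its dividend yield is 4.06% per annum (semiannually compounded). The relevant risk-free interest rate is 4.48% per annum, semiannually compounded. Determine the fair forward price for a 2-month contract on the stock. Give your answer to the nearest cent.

F = S · (1+r/2)^(2T) / (1+q/2)^(2T)
= 384.85 × 1.007412 / 1.006721 = 384.85 × 1.000686
F = C$385.11

C$385.11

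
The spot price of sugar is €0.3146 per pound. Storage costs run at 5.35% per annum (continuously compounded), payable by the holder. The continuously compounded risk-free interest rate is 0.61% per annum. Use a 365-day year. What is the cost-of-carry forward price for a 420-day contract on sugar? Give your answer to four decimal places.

€0.3369 per pound

Net carry = r + u − y = 0.0061 + 0.0535 − 0.0000 = 0.0596
F = S·e^((r+u−y)T) = 0.3146 · e^(0.0596 × 420/365) = 0.3146 · e^0.068581
= 0.3146 × 1.070987 = €0.3369 per pound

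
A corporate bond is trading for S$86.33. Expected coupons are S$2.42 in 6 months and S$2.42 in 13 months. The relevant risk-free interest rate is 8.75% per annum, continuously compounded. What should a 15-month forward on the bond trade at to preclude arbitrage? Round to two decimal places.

PV(coupons) I = 2.42·e^(−0.0875·6/12) + 2.42·e^(−0.0875·13/12)
I = 2.3164 + 2.2011 = 4.5175
F = (S − I)·e^(rT) = (86.33 − 4.5175) · e^(0.0875·15/12)
= 81.8125 · e^0.109375 = 81.8125 × 1.115581 = S$91.27

S$91.27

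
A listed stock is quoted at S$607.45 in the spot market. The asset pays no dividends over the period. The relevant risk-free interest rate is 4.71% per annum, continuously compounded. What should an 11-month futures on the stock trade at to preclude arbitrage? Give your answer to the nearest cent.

S$634.25

F = S·e^(rT) = 607.45 · e^(0.0471 × 11/12)
= 607.45 · e^0.043175 = 607.45 × 1.044121
F = S$634.25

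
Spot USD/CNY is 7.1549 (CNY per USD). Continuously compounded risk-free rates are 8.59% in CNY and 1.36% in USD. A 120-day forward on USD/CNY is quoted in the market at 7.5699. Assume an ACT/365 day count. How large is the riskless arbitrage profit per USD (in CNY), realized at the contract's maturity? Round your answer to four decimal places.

Fair forward: F* = S·e^(carry·T), with carry = (r_CNY − r_USD) = 0.0859 − 0.0136 = 0.0723
F* = 7.1549 · e^(0.0723 × 120/365) = 7.1549 · e^0.023770 = 7.1549 × 1.024055 = 7.3270
Market 7.5699 > fair 7.3270: forward overpriced → cash-and-carry (buy spot, short the forward).
At maturity, profit = |F_mkt − F*| = |7.5699 − 7.3270| = 0.2429 per USD (in CNY)

0.2429 per USD (in CNY)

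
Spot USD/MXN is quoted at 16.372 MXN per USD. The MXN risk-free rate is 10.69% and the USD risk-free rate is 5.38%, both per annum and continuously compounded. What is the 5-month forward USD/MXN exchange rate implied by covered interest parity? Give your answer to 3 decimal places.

F = S·e^((r_MXN − r_USD)T) = 16.372 · e^((0.1069 − 0.0538) × 5/12)
= 16.372 · e^0.022125 = 16.372 × 1.022372
F = 16.738 MXN per USD

16.738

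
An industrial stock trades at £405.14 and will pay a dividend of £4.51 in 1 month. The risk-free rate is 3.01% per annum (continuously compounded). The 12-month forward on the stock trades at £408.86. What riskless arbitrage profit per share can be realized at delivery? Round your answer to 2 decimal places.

PV(dividends) I = 4.51·e^(−0.0301·1/12) = 4.4987
Fair forward F* = (S − I)·e^(rT) = (405.14 − 4.4987)·e^0.030100 = 400.6413 × 1.030558 = 412.8841
Market £408.86 < fair 412.8841: forward underpriced → reverse cash-and-carry (short the stock, invest proceeds at r, pay the dividends, go long the forward).
Profit at T = |F_mkt − F*| = |408.86 − 412.8841| = £4.02 per share

£4.02 per share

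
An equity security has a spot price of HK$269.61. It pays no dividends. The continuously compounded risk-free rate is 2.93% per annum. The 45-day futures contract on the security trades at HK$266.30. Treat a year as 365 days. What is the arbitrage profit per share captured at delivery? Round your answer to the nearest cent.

HK$4.29 per share

Fair futures: F* = S·e^(carry·T), with carry = r = 0.0293
F* = 269.61 · e^(0.0293 × 45/365) = 269.61 · e^0.003612 = 269.61 × 1.003619 = HK$270.5857
Market HK$266.30 < fair HK$270.5857: forward underpriced → reverse cash-and-carry (short spot, go long the forward).
At maturity, profit = |F_mkt − F*| = |266.30 − 270.5857| = HK$4.29 per share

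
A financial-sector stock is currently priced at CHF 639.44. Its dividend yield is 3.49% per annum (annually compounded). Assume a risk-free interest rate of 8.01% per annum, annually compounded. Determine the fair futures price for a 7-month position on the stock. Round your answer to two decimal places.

F = S · (1+r)^T / (1+q)^T
= 639.44 × 1.045973 / 1.020213 = 639.44 × 1.025250
F = CHF 655.59

CHF 655.59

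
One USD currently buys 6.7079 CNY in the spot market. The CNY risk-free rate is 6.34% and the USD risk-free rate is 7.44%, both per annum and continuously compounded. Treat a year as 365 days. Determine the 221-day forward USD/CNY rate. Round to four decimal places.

6.6634

F = S·e^((r_CNY − r_USD)T) = 6.7079 · e^((0.0634 − 0.0744) × 221/365)
= 6.7079 · e^-0.006660 = 6.7079 × 0.993362
F = 6.6634 CNY per USD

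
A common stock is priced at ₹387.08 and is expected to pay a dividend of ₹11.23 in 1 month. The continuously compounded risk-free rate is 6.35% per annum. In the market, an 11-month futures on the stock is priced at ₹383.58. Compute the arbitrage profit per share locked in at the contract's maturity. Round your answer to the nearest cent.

PV(dividends) I = 11.23·e^(−0.0635·1/12) = 11.1707
Fair futures F* = (S − I)·e^(rT) = (387.08 − 11.1707)·e^0.058208 = 375.9093 × 1.059935 = 398.4394
Market ₹383.58 < fair 398.4394: forward underpriced → reverse cash-and-carry (short the stock, invest proceeds at r, pay the dividends, go long the forward).
Profit at T = |F_mkt − F*| = |383.58 − 398.4394| = ₹14.86 per share

₹14.86 per share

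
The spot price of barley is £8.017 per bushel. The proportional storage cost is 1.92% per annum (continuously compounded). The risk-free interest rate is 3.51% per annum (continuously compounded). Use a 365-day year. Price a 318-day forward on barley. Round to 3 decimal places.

£8.405 per bushel

Net carry = r + u − y = 0.0351 + 0.0192 − 0.0000 = 0.0543
F = S·e^((r+u−y)T) = 8.017 · e^(0.0543 × 318/365) = 8.017 · e^0.047308
= 8.017 × 1.048445 = £8.405 per bushel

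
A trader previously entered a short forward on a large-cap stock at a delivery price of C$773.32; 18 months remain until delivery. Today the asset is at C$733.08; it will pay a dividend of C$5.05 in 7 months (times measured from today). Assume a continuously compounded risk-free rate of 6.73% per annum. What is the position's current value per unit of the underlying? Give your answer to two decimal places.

-C$29.16

PV(remaining dividends) I = 5.05·e^(−0.0673·7/12) = 4.8556
Current forward F = (S − I)·e^(rT) = (733.08 − 4.8556)·e^(0.0673·18/12) = 728.2244 × 1.106221 = 805.5771
Value (long) = (F − K)·e^(−rT) = (805.5771 − 773.32) × 0.903978 = 29.1597
Short position value = −(long value) = -C$29.16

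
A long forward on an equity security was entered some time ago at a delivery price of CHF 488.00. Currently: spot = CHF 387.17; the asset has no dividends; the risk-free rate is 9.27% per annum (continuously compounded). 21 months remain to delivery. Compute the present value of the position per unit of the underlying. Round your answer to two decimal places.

-CHF 27.75

Current fair forward for the remaining 21 months: F = S·e^(r·T), r = 0.0927
F = 387.17 · e^(0.0927 × 21/12) = 387.17 × 1.176125 = 455.3603
Value of long forward = (F − K)·e^(−rT) = (455.3603 − 488.00) · e^(−0.0927·21/12)
= -32.6397 × 0.850250 = -27.75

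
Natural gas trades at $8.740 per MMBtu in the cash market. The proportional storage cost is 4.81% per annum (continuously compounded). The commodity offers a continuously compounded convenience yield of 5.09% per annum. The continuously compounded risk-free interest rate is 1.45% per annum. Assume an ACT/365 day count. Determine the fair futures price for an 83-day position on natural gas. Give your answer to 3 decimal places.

Net carry = r + u − y = 0.0145 + 0.0481 − 0.0509 = 0.0117
F = S·e^((r+u−y)T) = 8.740 · e^(0.0117 × 83/365) = 8.740 · e^0.002661
= 8.740 × 1.002665 = $8.763 per MMBtu

$8.763 per MMBtu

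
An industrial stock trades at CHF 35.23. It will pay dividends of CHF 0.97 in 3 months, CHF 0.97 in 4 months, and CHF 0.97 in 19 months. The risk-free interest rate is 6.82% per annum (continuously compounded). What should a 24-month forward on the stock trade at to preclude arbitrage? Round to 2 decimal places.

PV(dividends) I = 0.97·e^(−0.0682·3/12) + 0.97·e^(−0.0682·4/12) + 0.97·e^(−0.0682·19/12)
I = 0.9536 + 0.9482 + 0.8707 = 2.7725
F = (S − I)·e^(rT) = (35.23 − 2.7725) · e^(0.0682·24/12)
= 32.4575 · e^0.136400 = 32.4575 × 1.146140 = CHF 37.20

CHF 37.20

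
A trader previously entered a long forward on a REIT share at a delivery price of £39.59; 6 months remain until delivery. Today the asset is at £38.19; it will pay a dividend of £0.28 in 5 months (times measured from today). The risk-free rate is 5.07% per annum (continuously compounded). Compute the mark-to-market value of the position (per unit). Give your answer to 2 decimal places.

-£0.68

PV(remaining dividends) I = 0.28·e^(−0.0507·5/12) = 0.2741
Current forward F = (S − I)·e^(rT) = (38.19 − 0.2741)·e^(0.0507·6/12) = 37.9159 × 1.025674 = 38.8894
Value (long) = (F − K)·e^(−rT) = (38.8894 − 39.59) × 0.974969 = -0.6831
Value = -£0.68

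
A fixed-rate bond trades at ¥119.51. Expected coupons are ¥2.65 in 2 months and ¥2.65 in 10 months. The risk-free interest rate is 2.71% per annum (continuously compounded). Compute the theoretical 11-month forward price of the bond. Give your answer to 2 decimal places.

¥117.16

PV(coupons) I = 2.65·e^(−0.0271·2/12) + 2.65·e^(−0.0271·10/12)
I = 2.6381 + 2.5908 = 5.2289
F = (S − I)·e^(rT) = (119.51 − 5.2289) · e^(0.0271·11/12)
= 114.2811 · e^0.024842 = 114.2811 × 1.025153 = ¥117.16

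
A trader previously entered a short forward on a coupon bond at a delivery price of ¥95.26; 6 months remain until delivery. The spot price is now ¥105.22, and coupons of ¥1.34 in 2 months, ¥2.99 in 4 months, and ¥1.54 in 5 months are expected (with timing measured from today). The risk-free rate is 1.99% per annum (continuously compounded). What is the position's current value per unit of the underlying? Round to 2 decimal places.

-¥5.07

PV(remaining coupons) I = 1.34·e^(−0.0199·2/12) + 2.99·e^(−0.0199·4/12) + 1.54·e^(−0.0199·5/12) = 5.8331
Current forward F = (S − I)·e^(rT) = (105.22 − 5.8331)·e^(0.0199·6/12) = 99.3869 × 1.010000 = 100.3808
Value (long) = (F − K)·e^(−rT) = (100.3808 − 95.26) × 0.990099 = 5.0701
Short position value = −(long value) = -¥5.07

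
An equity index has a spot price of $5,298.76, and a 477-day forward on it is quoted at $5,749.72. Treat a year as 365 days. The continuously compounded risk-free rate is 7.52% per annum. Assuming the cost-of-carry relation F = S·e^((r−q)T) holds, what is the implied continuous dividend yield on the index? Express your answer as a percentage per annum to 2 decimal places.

1.27%

From F = S·e^((r−q)T): (r − q) = ln(F/S)/T
ln(5749.72/5298.76) = ln(1.085107) = 0.081679
(r − q) = 0.081679 / (477/365) = 0.062501
q = r − ln(F/S)/T = 0.0752 − 0.062501 = 0.012699
q = 1.27%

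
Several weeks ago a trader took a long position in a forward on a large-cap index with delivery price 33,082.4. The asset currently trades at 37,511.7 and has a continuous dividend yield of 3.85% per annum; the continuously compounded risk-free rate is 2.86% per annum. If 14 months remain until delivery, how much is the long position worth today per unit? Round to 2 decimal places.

3867.32

Current fair forward for the remaining 14 months: F = S·e^((r − q)·T), (r − q) = 0.0286 − 0.0385 = -0.0099
F = 37511.7 · e^(-0.0099 × 14/12) = 37511.7 × 0.98851645 = 37080.9325
Value of long forward = (F − K)·e^(−rT) = (37080.9325 − 33082.4) · e^(−0.0286·14/12)
= 3998.5325 × 0.96718386 = 3867.32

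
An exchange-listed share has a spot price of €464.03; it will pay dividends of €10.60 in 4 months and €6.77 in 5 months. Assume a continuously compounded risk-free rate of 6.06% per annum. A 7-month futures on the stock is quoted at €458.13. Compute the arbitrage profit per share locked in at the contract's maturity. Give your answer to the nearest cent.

PV(dividends) I = 10.60·e^(−0.0606·4/12) + 6.77·e^(−0.0606·5/12) = 16.9892
Fair futures F* = (S − I)·e^(rT) = (464.03 − 16.9892)·e^0.035350 = 447.0408 × 1.035982 = 463.1262
Market €458.13 < fair 463.1262: forward underpriced → reverse cash-and-carry (short the stock, invest proceeds at r, pay the dividends, go long the forward).
Profit at T = |F_mkt − F*| = |458.13 − 463.1262| = €5.00 per share

€5.00 per share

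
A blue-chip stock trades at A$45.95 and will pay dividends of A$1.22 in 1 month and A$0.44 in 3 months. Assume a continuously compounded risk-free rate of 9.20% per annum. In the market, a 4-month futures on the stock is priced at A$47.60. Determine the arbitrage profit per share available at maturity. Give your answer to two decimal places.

PV(dividends) I = 1.22·e^(−0.0920·1/12) + 0.44·e^(−0.0920·3/12) = 1.6407
Fair futures F* = (S − I)·e^(rT) = (45.95 − 1.6407)·e^0.030667 = 44.3093 × 1.031142 = 45.6892
Market A$47.60 > fair 45.6892: forward overpriced → cash-and-carry (borrow at r, buy the stock and collect the dividends, short the forward).
Profit at T = |F_mkt − F*| = |47.60 − 45.6892| = A$1.91 per share

A$1.91 per share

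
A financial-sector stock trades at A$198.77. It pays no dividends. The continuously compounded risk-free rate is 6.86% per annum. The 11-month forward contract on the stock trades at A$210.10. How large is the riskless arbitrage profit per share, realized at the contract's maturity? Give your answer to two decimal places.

A$1.57 per share

Fair forward: F* = S·e^(carry·T), with carry = r = 0.0686
F* = 198.77 · e^(0.0686 × 11/12) = 198.77 · e^0.062883 = 198.77 × 1.064902 = A$211.6706
Market A$210.10 < fair A$211.6706: forward underpriced → reverse cash-and-carry (short spot, go long the forward).
At maturity, profit = |F_mkt − F*| = |210.10 − 211.6706| = A$1.57 per share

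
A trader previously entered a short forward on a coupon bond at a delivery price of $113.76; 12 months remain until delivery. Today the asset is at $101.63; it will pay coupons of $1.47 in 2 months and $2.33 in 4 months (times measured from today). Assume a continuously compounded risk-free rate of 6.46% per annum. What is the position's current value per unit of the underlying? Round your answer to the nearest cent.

PV(remaining coupons) I = 1.47·e^(−0.0646·2/12) + 2.33·e^(−0.0646·4/12) = 3.7346
Current forward F = (S − I)·e^(rT) = (101.63 − 3.7346)·e^(0.0646·12/12) = 97.8954 × 1.066732 = 104.4282
Value (long) = (F − K)·e^(−rT) = (104.4282 − 113.76) × 0.937442 = -8.7480
Short position value = −(long value) = $8.75

$8.75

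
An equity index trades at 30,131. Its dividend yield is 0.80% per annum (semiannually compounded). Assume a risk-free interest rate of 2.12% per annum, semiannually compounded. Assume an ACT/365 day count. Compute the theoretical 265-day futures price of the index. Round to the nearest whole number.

F = S · (1+r/2)^(2T) / (1+q/2)^(2T)
= 30131 × 1.015429 / 1.005813 = 30131 × 1.009560
F = 30,419

30,419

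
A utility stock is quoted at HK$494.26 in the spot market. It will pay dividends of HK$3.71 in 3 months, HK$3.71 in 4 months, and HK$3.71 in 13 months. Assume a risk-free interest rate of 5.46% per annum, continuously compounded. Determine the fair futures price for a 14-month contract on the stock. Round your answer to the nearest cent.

HK$515.26

PV(dividends) I = 3.71·e^(−0.0546·3/12) + 3.71·e^(−0.0546·4/12) + 3.71·e^(−0.0546·13/12)
I = 3.6597 + 3.6431 + 3.4969 = 10.7997
F = (S − I)·e^(rT) = (494.26 − 10.7997) · e^(0.0546·14/12)
= 483.4603 · e^0.063700 = 483.4603 × 1.065773 = HK$515.26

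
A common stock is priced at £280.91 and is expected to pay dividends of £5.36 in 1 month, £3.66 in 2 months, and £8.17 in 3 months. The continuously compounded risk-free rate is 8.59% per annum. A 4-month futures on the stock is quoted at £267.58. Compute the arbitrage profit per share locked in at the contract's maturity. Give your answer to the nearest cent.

£4.07 per share

PV(dividends) I = 5.36·e^(−0.0859·1/12) + 3.66·e^(−0.0859·2/12) + 8.17·e^(−0.0859·3/12) = 16.9262
Fair futures F* = (S − I)·e^(rT) = (280.91 − 16.9262)·e^0.028633 = 263.9838 × 1.029047 = 271.6517
Market £267.58 < fair 271.6517: forward underpriced → reverse cash-and-carry (short the stock, invest proceeds at r, pay the dividends, go long the forward).
Profit at T = |F_mkt − F*| = |267.58 − 271.6517| = £4.07 per share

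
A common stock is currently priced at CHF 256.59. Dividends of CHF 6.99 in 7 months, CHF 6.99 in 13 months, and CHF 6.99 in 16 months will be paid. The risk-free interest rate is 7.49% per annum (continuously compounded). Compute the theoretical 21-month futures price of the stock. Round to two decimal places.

CHF 270.34

PV(dividends) I = 6.99·e^(−0.0749·7/12) + 6.99·e^(−0.0749·13/12) + 6.99·e^(−0.0749·16/12)
I = 6.6912 + 6.4452 + 6.3257 = 19.4621
F = (S − I)·e^(rT) = (256.59 − 19.4621) · e^(0.0749·21/12)
= 237.1279 · e^0.131075 = 237.1279 × 1.140053 = CHF 270.34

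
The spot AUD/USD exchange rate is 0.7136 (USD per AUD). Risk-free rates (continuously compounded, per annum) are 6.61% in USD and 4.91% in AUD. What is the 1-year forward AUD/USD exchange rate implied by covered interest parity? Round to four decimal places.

0.7258

F = S·e^((r_USD − r_AUD)T) = 0.7136 · e^((0.0661 − 0.0491) × 1)
= 0.7136 · e^0.017000 = 0.7136 × 1.017145
F = 0.7258 USD per AUD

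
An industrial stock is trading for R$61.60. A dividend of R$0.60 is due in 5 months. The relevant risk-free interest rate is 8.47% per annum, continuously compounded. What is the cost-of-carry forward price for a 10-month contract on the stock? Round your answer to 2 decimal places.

R$65.48

PV(dividends) I = 0.60·e^(−0.0847·5/12)
I = 0.5792
F = (S − I)·e^(rT) = (61.60 − 0.5792) · e^(0.0847·10/12)
= 61.0208 · e^0.070583 = 61.0208 × 1.073134 = R$65.48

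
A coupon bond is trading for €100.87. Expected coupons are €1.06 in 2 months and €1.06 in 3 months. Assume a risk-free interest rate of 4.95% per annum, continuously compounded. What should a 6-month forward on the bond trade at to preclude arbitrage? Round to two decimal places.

€101.25

PV(coupons) I = 1.06·e^(−0.0495·2/12) + 1.06·e^(−0.0495·3/12)
I = 1.0513 + 1.0470 = 2.0983
F = (S − I)·e^(rT) = (100.87 − 2.0983) · e^(0.0495·6/12)
= 98.7717 · e^0.024750 = 98.7717 × 1.025059 = €101.25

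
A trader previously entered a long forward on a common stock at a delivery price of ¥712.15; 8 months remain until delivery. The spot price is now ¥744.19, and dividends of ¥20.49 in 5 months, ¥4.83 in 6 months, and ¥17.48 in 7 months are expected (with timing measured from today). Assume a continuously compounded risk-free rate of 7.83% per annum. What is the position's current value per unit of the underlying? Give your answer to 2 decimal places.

PV(remaining dividends) I = 20.49·e^(−0.0783·5/12) + 4.83·e^(−0.0783·6/12) + 17.48·e^(−0.0783·7/12) = 41.1764
Current forward F = (S − I)·e^(rT) = (744.19 − 41.1764)·e^(0.0783·8/12) = 703.0136 × 1.053586 = 740.6853
Value (long) = (F − K)·e^(−rT) = (740.6853 − 712.15) × 0.949139 = 27.0840
Value = ¥27.08

¥27.08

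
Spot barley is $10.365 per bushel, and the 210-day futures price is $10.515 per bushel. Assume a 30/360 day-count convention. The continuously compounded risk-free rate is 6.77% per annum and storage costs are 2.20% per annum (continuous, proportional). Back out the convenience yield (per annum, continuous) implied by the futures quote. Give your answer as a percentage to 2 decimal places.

F = S·e^((r+u−y)T) ⇒ (r+u−y) = ln(F/S)/T
ln(10.515/10.365) = 0.014368; /T ⇒ 0.024631
y = r + u − ln(F/S)/T = 0.0677 + 0.0220 − 0.024631 = 0.065069
y = 6.51%

6.51%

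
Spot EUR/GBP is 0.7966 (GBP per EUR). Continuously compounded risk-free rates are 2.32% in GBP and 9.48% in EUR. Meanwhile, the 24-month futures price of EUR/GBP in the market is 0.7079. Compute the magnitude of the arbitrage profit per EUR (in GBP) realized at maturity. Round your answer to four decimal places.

0.0176 per EUR (in GBP)

Fair futures: F* = S·e^(carry·T), with carry = (r_GBP − r_EUR) = 0.0232 − 0.0948 = -0.0716
F* = 0.7966 · e^(-0.0716 × 24/12) = 0.7966 · e^-0.143200 = 0.7966 × 0.866581 = 0.6903
Market 0.7079 > fair 0.6903: forward overpriced → cash-and-carry (buy spot, short the forward).
At maturity, profit = |F_mkt − F*| = |0.7079 − 0.6903| = 0.0176 per EUR (in GBP)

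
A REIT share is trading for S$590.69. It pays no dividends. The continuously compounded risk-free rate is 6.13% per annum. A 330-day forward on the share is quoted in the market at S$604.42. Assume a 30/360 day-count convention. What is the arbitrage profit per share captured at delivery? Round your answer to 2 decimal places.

S$20.41 per share

Fair forward: F* = S·e^(carry·T), with carry = r = 0.0613
F* = 590.69 · e^(0.0613 × 330/360) = 590.69 · e^0.056192 = 590.69 × 1.057801 = S$624.8325
Market S$604.42 < fair S$624.8325: forward underpriced → reverse cash-and-carry (short spot, go long the forward).
At maturity, profit = |F_mkt − F*| = |604.42 − 624.8325| = S$20.41 per share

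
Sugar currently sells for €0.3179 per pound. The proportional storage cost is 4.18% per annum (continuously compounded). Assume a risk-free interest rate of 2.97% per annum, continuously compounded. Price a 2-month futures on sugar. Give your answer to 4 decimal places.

Net carry = r + u − y = 0.0297 + 0.0418 − 0.0000 = 0.0715
F = S·e^((r+u−y)T) = 0.3179 · e^(0.0715 × 2/12) = 0.3179 · e^0.011917
= 0.3179 × 1.011988 = €0.3217 per pound

€0.3217 per pound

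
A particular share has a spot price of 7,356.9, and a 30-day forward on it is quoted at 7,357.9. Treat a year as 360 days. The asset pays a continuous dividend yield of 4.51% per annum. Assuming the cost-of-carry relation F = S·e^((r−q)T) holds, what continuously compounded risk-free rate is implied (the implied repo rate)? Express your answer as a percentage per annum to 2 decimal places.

From F = S·e^((r−q)T): (r − q) = ln(F/S)/T
ln(7357.9/7356.9) = ln(1.000136) = 0.000136
(r − q) = 0.000136 / (30/360) = 0.001632
r = ln(F/S)/T + q = 0.001632 + 0.0451 = 0.046732
r = 4.67%

4.67%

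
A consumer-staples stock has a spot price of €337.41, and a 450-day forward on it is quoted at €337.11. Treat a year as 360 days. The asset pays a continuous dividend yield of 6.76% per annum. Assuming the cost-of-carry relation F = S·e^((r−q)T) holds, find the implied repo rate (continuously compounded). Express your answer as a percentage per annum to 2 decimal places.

6.69%

From F = S·e^((r−q)T): (r − q) = ln(F/S)/T
ln(337.11/337.41) = ln(0.999111) = -0.000889
(r − q) = -0.000889 / (450/360) = -0.000711
r = ln(F/S)/T + q = -0.000711 + 0.0676 = 0.066889
r = 6.69%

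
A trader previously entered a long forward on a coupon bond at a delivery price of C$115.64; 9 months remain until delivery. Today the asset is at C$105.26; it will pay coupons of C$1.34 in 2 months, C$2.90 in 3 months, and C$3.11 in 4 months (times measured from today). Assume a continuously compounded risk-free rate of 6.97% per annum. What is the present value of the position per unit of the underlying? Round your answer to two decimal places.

-C$11.70

PV(remaining coupons) I = 1.34·e^(−0.0697·2/12) + 2.90·e^(−0.0697·3/12) + 3.11·e^(−0.0697·4/12) = 7.2130
Current forward F = (S − I)·e^(rT) = (105.26 − 7.2130)·e^(0.0697·9/12) = 98.0470 × 1.053665 = 103.3087
Value (long) = (F − K)·e^(−rT) = (103.3087 − 115.64) × 0.949068 = -11.7032
Value = -C$11.70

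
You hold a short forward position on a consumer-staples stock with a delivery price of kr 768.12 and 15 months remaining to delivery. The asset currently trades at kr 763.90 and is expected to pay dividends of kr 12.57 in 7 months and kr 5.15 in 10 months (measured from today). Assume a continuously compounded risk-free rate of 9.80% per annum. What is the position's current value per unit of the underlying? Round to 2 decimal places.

PV(remaining dividends) I = 12.57·e^(−0.0980·7/12) + 5.15·e^(−0.0980·10/12) = 16.6177
Current forward F = (S − I)·e^(rT) = (763.90 − 16.6177)·e^(0.0980·15/12) = 747.2823 × 1.130319 = 844.6674
Value (long) = (F − K)·e^(−rT) = (844.6674 − 768.12) × 0.884706 = 67.7219
Short position value = −(long value) = -kr 67.72

-kr 67.72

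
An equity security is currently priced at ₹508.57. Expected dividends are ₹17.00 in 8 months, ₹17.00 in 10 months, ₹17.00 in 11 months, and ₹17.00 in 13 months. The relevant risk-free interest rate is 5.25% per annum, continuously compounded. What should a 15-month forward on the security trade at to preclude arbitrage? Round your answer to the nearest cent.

₹473.71

PV(dividends) I = 17.00·e^(−0.0525·8/12) + 17.00·e^(−0.0525·10/12) + 17.00·e^(−0.0525·11/12) + 17.00·e^(−0.0525·13/12)
I = 16.4153 + 16.2723 + 16.2012 + 16.0601 = 64.9489
F = (S − I)·e^(rT) = (508.57 − 64.9489) · e^(0.0525·15/12)
= 443.6211 · e^0.065625 = 443.6211 × 1.067826 = ₹473.71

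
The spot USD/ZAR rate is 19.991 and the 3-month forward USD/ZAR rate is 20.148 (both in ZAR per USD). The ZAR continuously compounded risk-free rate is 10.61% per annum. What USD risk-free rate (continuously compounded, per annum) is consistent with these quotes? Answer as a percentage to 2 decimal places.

7.48%

F = S·e^((r_ZAR − r_USD)T) ⇒ r_USD = r_ZAR − ln(F/S)/T
ln(20.148/19.991) = 0.007823; /(3/12) = 0.031292
r_USD = 0.1061 − 0.031292 = 0.074808
r_USD = 7.48%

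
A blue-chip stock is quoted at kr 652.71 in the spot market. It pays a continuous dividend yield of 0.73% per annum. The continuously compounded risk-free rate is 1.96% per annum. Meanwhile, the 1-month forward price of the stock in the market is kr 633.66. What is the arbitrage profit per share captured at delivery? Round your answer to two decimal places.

kr 19.72 per share

Fair forward: F* = S·e^(carry·T), with carry = (r − q) = 0.0196 − 0.0073 = 0.0123
F* = 652.71 · e^(0.0123 × 1/12) = 652.71 · e^0.001025 = 652.71 × 1.001026 = kr 653.3797
Market kr 633.66 < fair kr 653.3797: forward underpriced → reverse cash-and-carry (short spot, go long the forward).
At maturity, profit = |F_mkt − F*| = |633.66 − 653.3797| = kr 19.72 per share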